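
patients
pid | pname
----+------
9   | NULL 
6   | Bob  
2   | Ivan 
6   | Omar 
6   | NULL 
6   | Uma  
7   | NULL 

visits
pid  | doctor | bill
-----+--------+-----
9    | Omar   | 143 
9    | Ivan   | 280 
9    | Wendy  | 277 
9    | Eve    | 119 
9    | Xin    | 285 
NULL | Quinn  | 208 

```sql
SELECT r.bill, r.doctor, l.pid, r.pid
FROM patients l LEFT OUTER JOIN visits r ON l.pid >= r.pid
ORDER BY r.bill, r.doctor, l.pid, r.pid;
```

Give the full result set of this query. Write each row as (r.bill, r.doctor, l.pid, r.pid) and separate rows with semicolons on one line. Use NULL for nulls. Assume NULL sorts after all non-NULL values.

LEFT JOIN keeps every row from `patients`; unmatched rows get NULL for `visits`'s columns.
Matching on l.pid >= r.pid. A NULL in a compared column never satisfies the condition.
- l[0] pid=9 → 5 match(es) in r → 5 row(s).
- l[1] pid=6 → no match; kept with NULLs on the r side.
- l[2] pid=2 → no match; kept with NULLs on the r side.
- l[3] pid=6 → no match; kept with NULLs on the r side.
- l[4] pid=6 → no match; kept with NULLs on the r side.
- l[5] pid=6 → no match; kept with NULLs on the r side.
- l[6] pid=7 → no match; kept with NULLs on the r side.

(119, Eve, 9, 9); (143, Omar, 9, 9); (277, Wendy, 9, 9); (280, Ivan, 9, 9); (285, Xin, 9, 9); (NULL, NULL, 2, NULL); (NULL, NULL, 6, NULL); (NULL, NULL, 6, NULL); (NULL, NULL, 6, NULL); (NULL, NULL, 6, NULL); (NULL, NULL, 7, NULL)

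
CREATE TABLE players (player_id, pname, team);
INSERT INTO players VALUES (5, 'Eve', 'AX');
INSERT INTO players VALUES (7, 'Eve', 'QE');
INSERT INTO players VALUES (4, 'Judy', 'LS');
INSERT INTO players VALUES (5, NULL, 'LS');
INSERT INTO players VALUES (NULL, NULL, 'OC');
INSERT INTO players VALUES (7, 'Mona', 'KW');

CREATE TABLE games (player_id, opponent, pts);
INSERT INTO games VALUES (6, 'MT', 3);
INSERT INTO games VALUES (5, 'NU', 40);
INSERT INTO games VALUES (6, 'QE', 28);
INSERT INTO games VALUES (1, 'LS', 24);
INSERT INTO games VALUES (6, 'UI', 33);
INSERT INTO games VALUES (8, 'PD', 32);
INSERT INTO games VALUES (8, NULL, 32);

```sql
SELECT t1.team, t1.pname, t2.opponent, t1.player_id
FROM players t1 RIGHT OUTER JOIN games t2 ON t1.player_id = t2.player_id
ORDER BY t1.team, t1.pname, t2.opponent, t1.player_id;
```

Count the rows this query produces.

RIGHT JOIN keeps every row from `games`; unmatched rows get NULL for `players`'s columns.
Matching on t1.player_id = t2.player_id. A NULL in a compared column never satisfies the condition.
- player_id=5: 1 matching t2 row(s), so 1 row(s) emitted.
- player_id=7: no matching t2 row.
- player_id=4: no matching t2 row.
- player_id=5: 1 matching t2 row(s), so 1 row(s) emitted.
- player_id=NULL: no matching t2 row.
- player_id=7: no matching t2 row.
- plus 6 unmatched t2 row(s), each kept with NULL t1 columns.
Total: 2 matched + 6 padded = 8 rows.

8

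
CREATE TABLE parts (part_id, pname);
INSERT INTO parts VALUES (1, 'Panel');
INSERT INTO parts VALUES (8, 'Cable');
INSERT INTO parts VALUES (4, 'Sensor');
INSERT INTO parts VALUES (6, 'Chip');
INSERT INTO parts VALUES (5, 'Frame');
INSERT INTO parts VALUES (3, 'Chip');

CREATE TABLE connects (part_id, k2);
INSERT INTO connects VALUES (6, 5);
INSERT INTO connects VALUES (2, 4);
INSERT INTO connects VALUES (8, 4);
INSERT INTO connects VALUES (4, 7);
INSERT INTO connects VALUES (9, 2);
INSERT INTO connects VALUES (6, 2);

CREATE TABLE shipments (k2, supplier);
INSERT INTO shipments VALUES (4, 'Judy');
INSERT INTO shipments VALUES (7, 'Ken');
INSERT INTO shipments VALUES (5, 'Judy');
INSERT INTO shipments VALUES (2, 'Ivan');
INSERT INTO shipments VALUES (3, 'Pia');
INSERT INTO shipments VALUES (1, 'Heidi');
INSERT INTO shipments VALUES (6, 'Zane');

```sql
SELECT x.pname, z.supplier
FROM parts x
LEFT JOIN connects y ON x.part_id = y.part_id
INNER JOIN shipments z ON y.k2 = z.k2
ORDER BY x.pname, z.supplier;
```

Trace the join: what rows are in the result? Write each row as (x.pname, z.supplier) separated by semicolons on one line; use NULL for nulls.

(Cable, Judy); (Chip, Ivan); (Chip, Judy); (Sensor, Ken)

Step 1 — x LEFT JOIN y on part_id → 7 row(s).
Then INNER JOIN `shipments z` on k2: keep only rows whose y.k2 appears in z.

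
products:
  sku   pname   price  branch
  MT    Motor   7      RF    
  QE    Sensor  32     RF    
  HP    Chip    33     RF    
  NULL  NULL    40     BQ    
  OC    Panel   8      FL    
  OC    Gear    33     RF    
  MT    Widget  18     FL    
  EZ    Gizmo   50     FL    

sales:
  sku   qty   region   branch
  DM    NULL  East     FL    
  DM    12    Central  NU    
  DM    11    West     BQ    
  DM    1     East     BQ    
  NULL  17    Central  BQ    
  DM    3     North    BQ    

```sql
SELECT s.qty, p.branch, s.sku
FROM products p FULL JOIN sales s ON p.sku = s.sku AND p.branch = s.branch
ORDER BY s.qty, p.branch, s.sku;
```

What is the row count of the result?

14

FULL OUTER JOIN keeps every row from both sides; unmatched rows get NULL for the other side's columns.
Matching on p.sku = s.sku AND p.branch = s.branch. A NULL in a compared column never satisfies the condition.
- p[0] sku=MT, branch=RF → no match; kept with NULLs on the s side.
- p[1] sku=QE, branch=RF → no match; kept with NULLs on the s side.
- p[2] sku=HP, branch=RF → no match; kept with NULLs on the s side.
- p[3] sku=NULL, branch=BQ → no match; kept with NULLs on the s side.
- p[4] sku=OC, branch=FL → no match; kept with NULLs on the s side.
- p[5] sku=OC, branch=RF → no match; kept with NULLs on the s side.
- p[6] sku=MT, branch=FL → no match; kept with NULLs on the s side.
- p[7] sku=EZ, branch=FL → no match; kept with NULLs on the s side.
- 6 s row(s) had no p match → kept, p columns NULL.
Total: 0 matched + 14 padded = 14 rows.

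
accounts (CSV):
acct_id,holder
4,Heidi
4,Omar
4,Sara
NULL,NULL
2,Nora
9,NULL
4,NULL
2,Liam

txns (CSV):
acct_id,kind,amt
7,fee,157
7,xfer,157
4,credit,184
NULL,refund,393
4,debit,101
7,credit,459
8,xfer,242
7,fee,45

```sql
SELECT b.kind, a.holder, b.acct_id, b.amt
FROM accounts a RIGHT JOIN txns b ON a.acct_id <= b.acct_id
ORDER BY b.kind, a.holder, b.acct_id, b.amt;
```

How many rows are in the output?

RIGHT JOIN keeps every row from `txns`; unmatched rows get NULL for `accounts`'s columns.
Matching on a.acct_id <= b.acct_id. A NULL in a compared column never satisfies the condition.
Matched pairs: 42; unmatched b rows kept: 1.
Total: 42 matched + 1 padded = 43 rows.

43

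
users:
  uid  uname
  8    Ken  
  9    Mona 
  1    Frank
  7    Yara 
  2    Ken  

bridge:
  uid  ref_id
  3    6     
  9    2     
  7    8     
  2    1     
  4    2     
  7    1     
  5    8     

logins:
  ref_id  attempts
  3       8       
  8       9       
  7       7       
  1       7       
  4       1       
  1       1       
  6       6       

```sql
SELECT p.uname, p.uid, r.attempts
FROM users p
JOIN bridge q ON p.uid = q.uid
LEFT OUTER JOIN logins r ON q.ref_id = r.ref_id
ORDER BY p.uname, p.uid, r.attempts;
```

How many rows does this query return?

6

Evaluate left to right. First `users p INNER JOIN bridge q` on uid: 4 row(s).
Then LEFT JOIN `logins r` on ref_id: each of those 4 rows is kept; rows whose q.ref_id has no match in r get NULL for r's columns.
Result: 6 row(s).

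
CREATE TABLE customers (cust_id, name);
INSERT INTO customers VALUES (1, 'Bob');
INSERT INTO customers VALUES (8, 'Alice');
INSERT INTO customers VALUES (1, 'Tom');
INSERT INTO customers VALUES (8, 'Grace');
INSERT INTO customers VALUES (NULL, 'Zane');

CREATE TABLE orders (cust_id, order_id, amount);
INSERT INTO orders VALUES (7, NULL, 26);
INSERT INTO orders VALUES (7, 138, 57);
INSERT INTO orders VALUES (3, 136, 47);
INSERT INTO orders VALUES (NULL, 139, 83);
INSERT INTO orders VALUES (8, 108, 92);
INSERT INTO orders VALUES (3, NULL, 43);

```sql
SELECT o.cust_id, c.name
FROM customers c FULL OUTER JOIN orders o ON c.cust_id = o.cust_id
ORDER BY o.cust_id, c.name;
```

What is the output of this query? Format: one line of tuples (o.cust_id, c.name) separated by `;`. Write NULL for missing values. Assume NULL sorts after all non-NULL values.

(3, NULL); (3, NULL); (7, NULL); (7, NULL); (8, Alice); (8, Grace); (NULL, Bob); (NULL, Tom); (NULL, Zane); (NULL, NULL)

FULL OUTER JOIN keeps every row from both sides; unmatched rows get NULL for the other side's columns.
Matching on c.cust_id = o.cust_id. A NULL in a compared column never satisfies the condition.
- c row (cust_id=1): no match → kept, o columns NULL.
- c row (cust_id=8): matches 1 o row(s) → 1 output row(s).
- c row (cust_id=1): no match → kept, o columns NULL.
- c row (cust_id=8): matches 1 o row(s) → 1 output row(s).
- c row (cust_id=NULL): no match → kept, o columns NULL.
- plus 5 unmatched o row(s), each kept with NULL c columns.
After projecting and ordering:
o.cust_id | c.name
3 | NULL
3 | NULL
7 | NULL
7 | NULL
8 | Alice
8 | Grace
NULL | Bob
NULL | Tom
NULL | Zane
NULL | NULL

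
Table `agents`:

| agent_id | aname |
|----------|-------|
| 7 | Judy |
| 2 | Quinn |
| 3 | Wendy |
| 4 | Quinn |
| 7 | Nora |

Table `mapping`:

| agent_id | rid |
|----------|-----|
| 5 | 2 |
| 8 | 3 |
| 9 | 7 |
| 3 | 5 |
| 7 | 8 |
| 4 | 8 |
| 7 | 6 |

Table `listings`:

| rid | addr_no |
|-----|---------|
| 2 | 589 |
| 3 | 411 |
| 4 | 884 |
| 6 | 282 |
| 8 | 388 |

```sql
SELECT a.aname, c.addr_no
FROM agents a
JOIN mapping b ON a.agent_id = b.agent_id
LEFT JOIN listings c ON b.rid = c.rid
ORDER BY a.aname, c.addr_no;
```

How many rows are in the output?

6

Step 1 — a INNER JOIN b on agent_id → 6 row(s).
Then LEFT JOIN `listings c` on rid: each of those 6 rows is kept; rows whose b.rid has no match in c get NULL for c's columns.
Result: 6 row(s).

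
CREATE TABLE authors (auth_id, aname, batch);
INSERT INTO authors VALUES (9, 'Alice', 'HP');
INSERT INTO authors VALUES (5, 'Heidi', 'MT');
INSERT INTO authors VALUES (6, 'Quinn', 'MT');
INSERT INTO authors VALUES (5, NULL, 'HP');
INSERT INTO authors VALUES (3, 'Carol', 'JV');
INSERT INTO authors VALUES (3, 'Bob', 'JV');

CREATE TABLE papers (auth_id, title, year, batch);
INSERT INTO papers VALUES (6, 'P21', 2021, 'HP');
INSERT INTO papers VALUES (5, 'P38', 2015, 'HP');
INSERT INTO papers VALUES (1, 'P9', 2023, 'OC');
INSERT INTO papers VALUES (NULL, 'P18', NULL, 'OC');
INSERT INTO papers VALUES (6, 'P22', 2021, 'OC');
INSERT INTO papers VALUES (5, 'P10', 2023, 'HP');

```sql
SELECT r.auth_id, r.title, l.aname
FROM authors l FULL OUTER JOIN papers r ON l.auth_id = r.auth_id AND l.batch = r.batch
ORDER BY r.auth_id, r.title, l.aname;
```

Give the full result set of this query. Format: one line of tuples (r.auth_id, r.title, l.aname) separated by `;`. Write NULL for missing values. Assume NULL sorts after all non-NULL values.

(1, P9, NULL); (5, P10, NULL); (5, P38, NULL); (6, P21, NULL); (6, P22, NULL); (NULL, P18, NULL); (NULL, NULL, Alice); (NULL, NULL, Bob); (NULL, NULL, Carol); (NULL, NULL, Heidi); (NULL, NULL, Quinn)

FULL OUTER JOIN keeps every row from both sides; unmatched rows get NULL for the other side's columns.
Matching on l.auth_id = r.auth_id AND l.batch = r.batch. A NULL in a compared column never satisfies the condition.
- l[0] auth_id=9, batch=HP → no match; kept with NULLs on the r side.
- l[1] auth_id=5, batch=MT → no match; kept with NULLs on the r side.
- l[2] auth_id=6, batch=MT → no match; kept with NULLs on the r side.
- l[3] auth_id=5, batch=HP → 2 match(es) in r → 2 row(s).
- l[4] auth_id=3, batch=JV → no match; kept with NULLs on the r side.
- l[5] auth_id=3, batch=JV → no match; kept with NULLs on the r side.
- 4 r row(s) had no l match → kept, l columns NULL.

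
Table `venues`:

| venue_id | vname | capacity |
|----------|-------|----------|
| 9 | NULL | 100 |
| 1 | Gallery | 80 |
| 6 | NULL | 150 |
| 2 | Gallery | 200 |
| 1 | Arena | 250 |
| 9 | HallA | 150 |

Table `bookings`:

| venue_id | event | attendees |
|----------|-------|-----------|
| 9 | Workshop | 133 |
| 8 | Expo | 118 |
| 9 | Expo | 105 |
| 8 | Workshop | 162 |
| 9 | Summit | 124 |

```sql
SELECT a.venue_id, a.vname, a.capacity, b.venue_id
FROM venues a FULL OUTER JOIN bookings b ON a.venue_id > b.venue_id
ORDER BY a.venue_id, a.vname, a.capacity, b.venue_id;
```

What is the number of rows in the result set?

11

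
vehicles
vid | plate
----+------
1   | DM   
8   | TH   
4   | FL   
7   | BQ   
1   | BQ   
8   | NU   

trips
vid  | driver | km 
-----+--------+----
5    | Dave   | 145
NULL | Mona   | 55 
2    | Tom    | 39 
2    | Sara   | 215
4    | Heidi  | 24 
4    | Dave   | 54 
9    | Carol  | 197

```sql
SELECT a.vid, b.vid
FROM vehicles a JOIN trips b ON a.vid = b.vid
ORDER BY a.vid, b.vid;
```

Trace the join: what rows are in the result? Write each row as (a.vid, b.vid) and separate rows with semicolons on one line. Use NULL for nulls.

(4, 4); (4, 4)

INNER JOIN keeps only pairs where the ON condition holds.
Matching on a.vid = b.vid. A NULL in a compared column never satisfies the condition.
- vid=1: no matching b row, dropped.
- vid=8: no matching b row, dropped.
- vid=4: 2 matching b row(s), so 2 row(s) emitted.
- vid=7: no matching b row, dropped.
- vid=1: no matching b row, dropped.
- vid=8: no matching b row, dropped.
After projecting and ordering:
a.vid | b.vid
4 | 4
4 | 4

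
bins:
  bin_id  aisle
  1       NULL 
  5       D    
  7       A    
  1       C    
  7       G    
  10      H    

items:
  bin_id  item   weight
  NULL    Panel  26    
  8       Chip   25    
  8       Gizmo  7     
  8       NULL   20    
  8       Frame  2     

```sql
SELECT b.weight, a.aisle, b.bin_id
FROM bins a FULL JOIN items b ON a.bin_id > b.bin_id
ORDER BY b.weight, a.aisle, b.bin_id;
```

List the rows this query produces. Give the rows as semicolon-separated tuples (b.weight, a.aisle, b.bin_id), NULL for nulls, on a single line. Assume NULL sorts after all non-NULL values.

(2, H, 8); (7, H, 8); (20, H, 8); (25, H, 8); (26, NULL, NULL); (NULL, A, NULL); (NULL, C, NULL); (NULL, D, NULL); (NULL, G, NULL); (NULL, NULL, NULL)

FULL OUTER JOIN keeps every row from both sides; unmatched rows get NULL for the other side's columns.
Matching on a.bin_id > b.bin_id. A NULL in a compared column never satisfies the condition.
Matched pairs: 4; unmatched a rows kept: 5; unmatched b rows kept: 1.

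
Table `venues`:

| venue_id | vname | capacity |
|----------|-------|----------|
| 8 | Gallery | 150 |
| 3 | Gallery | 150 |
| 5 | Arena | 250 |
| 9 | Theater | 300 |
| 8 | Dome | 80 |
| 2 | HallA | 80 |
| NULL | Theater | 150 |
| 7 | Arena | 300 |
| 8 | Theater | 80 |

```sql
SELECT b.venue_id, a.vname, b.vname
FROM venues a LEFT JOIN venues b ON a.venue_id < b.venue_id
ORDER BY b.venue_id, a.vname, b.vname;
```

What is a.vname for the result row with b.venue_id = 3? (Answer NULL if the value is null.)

HallA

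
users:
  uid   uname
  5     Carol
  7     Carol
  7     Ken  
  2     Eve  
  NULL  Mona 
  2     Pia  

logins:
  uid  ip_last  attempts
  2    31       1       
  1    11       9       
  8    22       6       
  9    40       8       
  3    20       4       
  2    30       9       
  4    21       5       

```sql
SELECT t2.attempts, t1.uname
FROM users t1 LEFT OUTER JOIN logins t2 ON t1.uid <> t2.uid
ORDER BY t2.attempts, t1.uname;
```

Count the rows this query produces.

LEFT JOIN keeps every row from `users`; unmatched rows get NULL for `logins`'s columns.
Matching on t1.uid <> t2.uid. A NULL in a compared column never satisfies the condition.
Matched pairs: 31; unmatched t1 rows kept: 1.
Total: 31 matched + 1 padded = 32 rows.

32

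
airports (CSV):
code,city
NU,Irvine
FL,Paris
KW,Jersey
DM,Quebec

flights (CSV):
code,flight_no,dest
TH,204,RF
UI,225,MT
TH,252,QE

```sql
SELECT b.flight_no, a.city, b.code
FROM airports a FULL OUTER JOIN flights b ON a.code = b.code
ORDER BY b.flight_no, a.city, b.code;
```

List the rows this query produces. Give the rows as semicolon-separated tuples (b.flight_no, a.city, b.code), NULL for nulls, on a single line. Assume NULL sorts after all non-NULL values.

FULL OUTER JOIN keeps every row from both sides; unmatched rows get NULL for the other side's columns.
Matching on a.code = b.code.
- a (code=NU) has no partner → padded with NULL.
- a (code=FL) has no partner → padded with NULL.
- a (code=KW) has no partner → padded with NULL.
- a (code=DM) has no partner → padded with NULL.
- 3 b row(s) had no a match → kept, a columns NULL.
After projecting and ordering:
b.flight_no | a.city | b.code
204 | NULL | TH
225 | NULL | UI
252 | NULL | TH
NULL | Irvine | NULL
NULL | Jersey | NULL
NULL | Paris | NULL
NULL | Quebec | NULL

(204, NULL, TH); (225, NULL, UI); (252, NULL, TH); (NULL, Irvine, NULL); (NULL, Jersey, NULL); (NULL, Paris, NULL); (NULL, Quebec, NULL)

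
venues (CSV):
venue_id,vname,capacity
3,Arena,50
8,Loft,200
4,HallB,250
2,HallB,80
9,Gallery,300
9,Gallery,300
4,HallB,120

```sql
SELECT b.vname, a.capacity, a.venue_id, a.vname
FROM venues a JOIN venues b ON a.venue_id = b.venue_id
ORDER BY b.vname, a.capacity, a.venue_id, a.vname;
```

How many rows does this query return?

11

INNER JOIN keeps only pairs where the ON condition holds.
Matching on a.venue_id = b.venue_id.
Matched pairs: 11.
Total: 11 rows.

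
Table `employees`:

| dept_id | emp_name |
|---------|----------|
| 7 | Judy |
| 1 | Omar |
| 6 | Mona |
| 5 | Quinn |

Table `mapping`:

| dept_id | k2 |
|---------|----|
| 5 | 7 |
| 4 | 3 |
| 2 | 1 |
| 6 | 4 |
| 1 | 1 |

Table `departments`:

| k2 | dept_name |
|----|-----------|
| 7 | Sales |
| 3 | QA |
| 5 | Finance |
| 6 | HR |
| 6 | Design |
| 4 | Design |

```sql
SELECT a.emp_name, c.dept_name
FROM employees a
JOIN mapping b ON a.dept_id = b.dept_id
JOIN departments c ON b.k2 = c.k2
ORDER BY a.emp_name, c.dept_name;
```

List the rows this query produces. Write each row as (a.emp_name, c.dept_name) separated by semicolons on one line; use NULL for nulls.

(Mona, Design); (Quinn, Sales)

Joins associate left-to-right: employees INNER JOIN mapping on dept_id gives 3 intermediate row(s).
Then INNER JOIN `departments c` on k2: keep only rows whose b.k2 appears in c.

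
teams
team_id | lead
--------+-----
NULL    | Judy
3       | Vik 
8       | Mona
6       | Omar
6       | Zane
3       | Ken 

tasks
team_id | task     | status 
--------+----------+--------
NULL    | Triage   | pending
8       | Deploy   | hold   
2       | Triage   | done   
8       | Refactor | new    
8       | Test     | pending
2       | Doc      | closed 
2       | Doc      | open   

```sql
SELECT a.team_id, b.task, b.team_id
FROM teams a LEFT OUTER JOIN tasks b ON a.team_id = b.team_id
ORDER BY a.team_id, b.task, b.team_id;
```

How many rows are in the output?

8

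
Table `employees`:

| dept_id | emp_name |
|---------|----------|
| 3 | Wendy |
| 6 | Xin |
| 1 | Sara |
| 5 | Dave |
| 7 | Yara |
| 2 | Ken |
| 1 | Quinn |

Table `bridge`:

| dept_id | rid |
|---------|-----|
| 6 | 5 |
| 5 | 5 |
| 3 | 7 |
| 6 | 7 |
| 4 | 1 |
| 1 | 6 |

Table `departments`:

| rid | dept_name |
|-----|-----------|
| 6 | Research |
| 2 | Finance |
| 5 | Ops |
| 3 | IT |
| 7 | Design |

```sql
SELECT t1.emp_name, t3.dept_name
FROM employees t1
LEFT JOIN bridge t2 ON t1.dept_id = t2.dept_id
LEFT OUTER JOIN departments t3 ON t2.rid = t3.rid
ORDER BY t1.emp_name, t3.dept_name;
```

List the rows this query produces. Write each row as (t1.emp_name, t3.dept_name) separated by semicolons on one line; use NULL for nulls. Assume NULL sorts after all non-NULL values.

(Dave, Ops); (Ken, NULL); (Quinn, Research); (Sara, Research); (Wendy, Design); (Xin, Design); (Xin, Ops); (Yara, NULL)

Joins associate left-to-right: employees LEFT JOIN bridge on dept_id gives 8 intermediate row(s).
Then LEFT JOIN `departments t3` on rid: each of those 8 rows is kept; rows whose t2.rid has no match in t3 get NULL for t3's columns.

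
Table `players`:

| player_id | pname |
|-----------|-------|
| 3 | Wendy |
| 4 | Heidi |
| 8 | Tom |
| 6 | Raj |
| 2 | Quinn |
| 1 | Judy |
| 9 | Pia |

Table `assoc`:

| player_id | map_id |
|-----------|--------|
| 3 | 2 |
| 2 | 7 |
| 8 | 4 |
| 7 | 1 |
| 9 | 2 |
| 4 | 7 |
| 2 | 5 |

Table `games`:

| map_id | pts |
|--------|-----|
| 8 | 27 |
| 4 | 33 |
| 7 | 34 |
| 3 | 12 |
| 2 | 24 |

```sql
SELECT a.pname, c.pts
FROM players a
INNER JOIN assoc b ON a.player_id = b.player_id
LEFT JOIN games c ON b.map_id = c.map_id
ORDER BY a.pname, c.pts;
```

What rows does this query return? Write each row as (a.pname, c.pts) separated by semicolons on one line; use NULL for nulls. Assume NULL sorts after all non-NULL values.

(Heidi, 34); (Pia, 24); (Quinn, 34); (Quinn, NULL); (Tom, 33); (Wendy, 24)

Joins associate left-to-right: players INNER JOIN assoc on player_id gives 6 intermediate row(s).
Then LEFT JOIN `games c` on map_id: each of those 6 rows is kept; rows whose b.map_id has no match in c get NULL for c's columns.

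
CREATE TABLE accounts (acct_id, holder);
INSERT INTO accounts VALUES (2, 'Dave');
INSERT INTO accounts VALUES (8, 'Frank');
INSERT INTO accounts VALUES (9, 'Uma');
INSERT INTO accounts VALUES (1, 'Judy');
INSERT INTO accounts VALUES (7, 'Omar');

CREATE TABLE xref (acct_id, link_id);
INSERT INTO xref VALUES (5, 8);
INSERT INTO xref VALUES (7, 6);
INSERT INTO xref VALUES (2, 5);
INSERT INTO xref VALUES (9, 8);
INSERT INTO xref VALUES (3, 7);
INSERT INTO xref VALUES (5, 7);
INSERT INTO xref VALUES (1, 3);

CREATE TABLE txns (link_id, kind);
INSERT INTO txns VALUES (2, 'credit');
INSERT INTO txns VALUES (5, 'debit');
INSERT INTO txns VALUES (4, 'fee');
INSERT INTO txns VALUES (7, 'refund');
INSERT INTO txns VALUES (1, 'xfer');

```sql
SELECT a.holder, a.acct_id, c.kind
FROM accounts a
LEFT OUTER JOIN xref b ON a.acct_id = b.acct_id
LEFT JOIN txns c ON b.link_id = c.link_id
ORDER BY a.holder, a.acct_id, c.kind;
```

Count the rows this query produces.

Step 1 — a LEFT JOIN b on acct_id → 5 row(s).
Then LEFT JOIN `txns c` on link_id: each of those 5 rows is kept; rows whose b.link_id has no match in c get NULL for c's columns.
Result: 5 row(s).

5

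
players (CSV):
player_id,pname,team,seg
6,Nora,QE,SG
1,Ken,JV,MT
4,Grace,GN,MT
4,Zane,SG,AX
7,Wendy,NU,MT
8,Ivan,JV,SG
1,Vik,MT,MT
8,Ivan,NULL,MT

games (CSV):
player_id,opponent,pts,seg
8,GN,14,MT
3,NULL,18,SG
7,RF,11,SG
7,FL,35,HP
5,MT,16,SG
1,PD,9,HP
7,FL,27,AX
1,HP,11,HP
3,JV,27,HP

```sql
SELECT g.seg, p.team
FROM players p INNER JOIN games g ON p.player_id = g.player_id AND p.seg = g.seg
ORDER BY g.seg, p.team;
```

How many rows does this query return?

1

INNER JOIN keeps only pairs where the ON condition holds.
Matching on p.player_id = g.player_id AND p.seg = g.seg.
- player_id=6, seg=SG: no matching g row, dropped.
- player_id=1, seg=MT: no matching g row, dropped.
- player_id=4, seg=MT: no matching g row, dropped.
- player_id=4, seg=AX: no matching g row, dropped.
- player_id=7, seg=MT: no matching g row, dropped.
- player_id=8, seg=SG: no matching g row, dropped.
- player_id=1, seg=MT: no matching g row, dropped.
- player_id=8, seg=MT: 1 matching g row(s), so 1 row(s) emitted.
Total: 1 rows.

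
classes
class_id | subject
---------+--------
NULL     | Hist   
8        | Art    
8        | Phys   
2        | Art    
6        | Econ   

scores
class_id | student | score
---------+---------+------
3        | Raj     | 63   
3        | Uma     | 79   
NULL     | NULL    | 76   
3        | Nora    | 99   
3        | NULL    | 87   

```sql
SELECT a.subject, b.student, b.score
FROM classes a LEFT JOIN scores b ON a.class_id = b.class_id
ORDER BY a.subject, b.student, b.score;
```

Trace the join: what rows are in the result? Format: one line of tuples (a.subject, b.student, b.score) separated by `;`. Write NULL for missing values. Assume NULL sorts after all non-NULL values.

LEFT JOIN keeps every row from `classes`; unmatched rows get NULL for `scores`'s columns.
Matching on a.class_id = b.class_id. A NULL in a compared column never satisfies the condition.
Matched pairs: 0; unmatched a rows kept: 5.

(Art, NULL, NULL); (Art, NULL, NULL); (Econ, NULL, NULL); (Hist, NULL, NULL); (Phys, NULL, NULL)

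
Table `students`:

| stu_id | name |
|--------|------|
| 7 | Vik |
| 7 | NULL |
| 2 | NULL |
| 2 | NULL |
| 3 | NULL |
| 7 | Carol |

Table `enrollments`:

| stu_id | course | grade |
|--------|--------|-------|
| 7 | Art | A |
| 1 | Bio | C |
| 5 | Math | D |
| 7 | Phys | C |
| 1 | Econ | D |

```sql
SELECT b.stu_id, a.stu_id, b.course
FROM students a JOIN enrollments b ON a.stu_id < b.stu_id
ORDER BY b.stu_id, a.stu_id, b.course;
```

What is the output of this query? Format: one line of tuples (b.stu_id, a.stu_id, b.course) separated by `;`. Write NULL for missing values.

INNER JOIN keeps only pairs where the ON condition holds.
Matching on a.stu_id < b.stu_id.
Matched pairs: 9.

(5, 2, Math); (5, 2, Math); (5, 3, Math); (7, 2, Art); (7, 2, Art); (7, 2, Phys); (7, 2, Phys); (7, 3, Art); (7, 3, Phys)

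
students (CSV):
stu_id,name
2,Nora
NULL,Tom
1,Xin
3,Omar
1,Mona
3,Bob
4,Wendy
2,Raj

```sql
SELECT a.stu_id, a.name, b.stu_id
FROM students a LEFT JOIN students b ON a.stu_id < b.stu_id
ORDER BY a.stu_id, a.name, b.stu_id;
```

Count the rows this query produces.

20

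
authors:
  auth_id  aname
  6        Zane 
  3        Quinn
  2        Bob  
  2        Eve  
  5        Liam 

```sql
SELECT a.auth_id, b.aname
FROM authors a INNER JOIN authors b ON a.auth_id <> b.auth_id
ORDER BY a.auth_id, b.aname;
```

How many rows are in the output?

INNER JOIN keeps only pairs where the ON condition holds.
Matching on a.auth_id <> b.auth_id.
- a (auth_id=6) pairs with 4 row(s) of b.
- a (auth_id=3) pairs with 4 row(s) of b.
- a (auth_id=2) pairs with 3 row(s) of b.
- a (auth_id=2) pairs with 3 row(s) of b.
- a (auth_id=5) pairs with 4 row(s) of b.
Total: 18 rows.

18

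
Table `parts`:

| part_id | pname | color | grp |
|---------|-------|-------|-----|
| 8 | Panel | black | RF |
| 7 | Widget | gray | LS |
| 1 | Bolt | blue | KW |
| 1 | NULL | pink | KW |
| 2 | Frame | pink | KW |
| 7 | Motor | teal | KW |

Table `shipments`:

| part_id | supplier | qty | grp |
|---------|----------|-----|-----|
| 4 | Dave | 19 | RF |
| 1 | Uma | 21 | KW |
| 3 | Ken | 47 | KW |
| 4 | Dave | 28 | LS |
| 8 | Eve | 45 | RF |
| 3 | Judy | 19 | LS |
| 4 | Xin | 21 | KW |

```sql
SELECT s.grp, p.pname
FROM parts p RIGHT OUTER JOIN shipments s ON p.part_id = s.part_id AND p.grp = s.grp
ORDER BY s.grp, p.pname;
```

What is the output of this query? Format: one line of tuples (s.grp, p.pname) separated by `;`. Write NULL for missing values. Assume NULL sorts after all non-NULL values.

RIGHT JOIN keeps every row from `shipments`; unmatched rows get NULL for `parts`'s columns.
Matching on p.part_id = s.part_id AND p.grp = s.grp.
- p row (part_id=8, grp=RF): matches 1 s row(s) → 1 output row(s).
- p row (part_id=7, grp=LS): no match.
- p row (part_id=1, grp=KW): matches 1 s row(s) → 1 output row(s).
- p row (part_id=1, grp=KW): matches 1 s row(s) → 1 output row(s).
- p row (part_id=2, grp=KW): no match.
- p row (part_id=7, grp=KW): no match.
- 5 s row(s) had no p match → kept, p columns NULL.
After projecting and ordering:
s.grp | p.pname
KW | Bolt
KW | NULL
KW | NULL
KW | NULL
LS | NULL
LS | NULL
RF | Panel
RF | NULL

(KW, Bolt); (KW, NULL); (KW, NULL); (KW, NULL); (LS, NULL); (LS, NULL); (RF, Panel); (RF, NULL)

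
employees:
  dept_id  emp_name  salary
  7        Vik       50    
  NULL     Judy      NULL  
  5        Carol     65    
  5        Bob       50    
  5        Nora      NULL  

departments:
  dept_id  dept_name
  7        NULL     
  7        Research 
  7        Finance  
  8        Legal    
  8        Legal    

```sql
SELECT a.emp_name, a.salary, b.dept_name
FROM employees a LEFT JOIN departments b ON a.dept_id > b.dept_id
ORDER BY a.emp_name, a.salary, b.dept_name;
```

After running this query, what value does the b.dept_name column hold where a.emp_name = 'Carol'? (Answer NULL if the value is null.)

NULL

LEFT JOIN keeps every row from `employees`; unmatched rows get NULL for `departments`'s columns.
Matching on a.dept_id > b.dept_id. A NULL in a compared column never satisfies the condition.
Matched pairs: 0; unmatched a rows kept: 5.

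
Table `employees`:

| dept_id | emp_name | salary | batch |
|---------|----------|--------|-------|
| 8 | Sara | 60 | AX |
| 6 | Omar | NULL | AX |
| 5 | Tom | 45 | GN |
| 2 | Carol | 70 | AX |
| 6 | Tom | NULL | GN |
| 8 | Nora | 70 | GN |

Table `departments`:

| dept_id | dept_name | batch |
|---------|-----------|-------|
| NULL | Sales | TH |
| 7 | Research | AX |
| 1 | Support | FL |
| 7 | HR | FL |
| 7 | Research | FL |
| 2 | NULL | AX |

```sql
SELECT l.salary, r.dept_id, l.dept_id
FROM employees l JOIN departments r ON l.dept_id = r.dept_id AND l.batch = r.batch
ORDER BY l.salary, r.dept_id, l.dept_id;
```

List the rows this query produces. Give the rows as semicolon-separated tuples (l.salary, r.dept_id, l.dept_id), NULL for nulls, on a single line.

(70, 2, 2)

INNER JOIN keeps only pairs where the ON condition holds.
Matching on l.dept_id = r.dept_id AND l.batch = r.batch. A NULL in a compared column never satisfies the condition.
- l[0] dept_id=8, batch=AX → no match; dropped.
- l[1] dept_id=6, batch=AX → no match; dropped.
- l[2] dept_id=5, batch=GN → no match; dropped.
- l[3] dept_id=2, batch=AX → 1 match(es) in r → 1 row(s).
- l[4] dept_id=6, batch=GN → no match; dropped.
- l[5] dept_id=8, batch=GN → no match; dropped.
After projecting and ordering:
l.salary | r.dept_id | l.dept_id
70 | 2 | 2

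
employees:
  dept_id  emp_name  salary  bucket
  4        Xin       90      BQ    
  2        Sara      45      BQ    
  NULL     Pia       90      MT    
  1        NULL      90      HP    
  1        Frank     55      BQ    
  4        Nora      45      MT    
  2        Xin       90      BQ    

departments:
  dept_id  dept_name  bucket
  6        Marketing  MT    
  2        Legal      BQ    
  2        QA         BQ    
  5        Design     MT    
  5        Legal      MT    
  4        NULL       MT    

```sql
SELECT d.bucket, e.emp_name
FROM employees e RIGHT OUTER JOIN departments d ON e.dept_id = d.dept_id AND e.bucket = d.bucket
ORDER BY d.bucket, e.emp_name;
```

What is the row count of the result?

8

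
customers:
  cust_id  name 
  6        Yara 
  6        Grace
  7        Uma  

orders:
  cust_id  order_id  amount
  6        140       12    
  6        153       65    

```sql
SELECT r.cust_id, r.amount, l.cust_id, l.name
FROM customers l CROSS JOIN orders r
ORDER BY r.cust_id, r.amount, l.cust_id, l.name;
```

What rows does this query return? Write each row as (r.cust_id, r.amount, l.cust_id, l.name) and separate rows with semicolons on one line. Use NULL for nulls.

(6, 12, 6, Grace); (6, 12, 6, Yara); (6, 12, 7, Uma); (6, 65, 6, Grace); (6, 65, 6, Yara); (6, 65, 7, Uma)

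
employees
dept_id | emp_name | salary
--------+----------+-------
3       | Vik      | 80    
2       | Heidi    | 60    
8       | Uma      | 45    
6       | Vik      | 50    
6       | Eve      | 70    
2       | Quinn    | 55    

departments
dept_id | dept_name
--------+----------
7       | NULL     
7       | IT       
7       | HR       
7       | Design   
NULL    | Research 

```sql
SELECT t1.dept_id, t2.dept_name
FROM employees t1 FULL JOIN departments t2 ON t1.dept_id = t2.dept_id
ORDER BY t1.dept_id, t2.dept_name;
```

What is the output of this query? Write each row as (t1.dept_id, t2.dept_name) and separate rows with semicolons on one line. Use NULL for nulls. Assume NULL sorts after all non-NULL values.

(2, NULL); (2, NULL); (3, NULL); (6, NULL); (6, NULL); (8, NULL); (NULL, Design); (NULL, HR); (NULL, IT); (NULL, Research); (NULL, NULL)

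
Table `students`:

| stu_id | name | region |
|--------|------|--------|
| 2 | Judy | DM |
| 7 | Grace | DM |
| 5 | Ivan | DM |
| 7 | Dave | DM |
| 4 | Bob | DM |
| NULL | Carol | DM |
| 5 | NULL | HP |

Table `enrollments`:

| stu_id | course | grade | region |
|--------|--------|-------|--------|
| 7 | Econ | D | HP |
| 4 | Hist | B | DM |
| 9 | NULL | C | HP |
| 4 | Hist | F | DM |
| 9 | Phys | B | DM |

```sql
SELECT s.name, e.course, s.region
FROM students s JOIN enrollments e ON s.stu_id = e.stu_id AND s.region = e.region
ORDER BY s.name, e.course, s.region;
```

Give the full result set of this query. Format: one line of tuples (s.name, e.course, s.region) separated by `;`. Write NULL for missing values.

INNER JOIN keeps only pairs where the ON condition holds.
Matching on s.stu_id = e.stu_id AND s.region = e.region. A NULL in a compared column never satisfies the condition.
- s row (stu_id=2, region=DM): no match → dropped.
- s row (stu_id=7, region=DM): no match → dropped.
- s row (stu_id=5, region=DM): no match → dropped.
- s row (stu_id=7, region=DM): no match → dropped.
- s row (stu_id=4, region=DM): matches 2 e row(s) → 2 output row(s).
- s row (stu_id=NULL, region=DM): no match → dropped.
- s row (stu_id=5, region=HP): no match → dropped.
After projecting and ordering:
s.name | e.course | s.region
Bob | Hist | DM
Bob | Hist | DM

(Bob, Hist, DM); (Bob, Hist, DM)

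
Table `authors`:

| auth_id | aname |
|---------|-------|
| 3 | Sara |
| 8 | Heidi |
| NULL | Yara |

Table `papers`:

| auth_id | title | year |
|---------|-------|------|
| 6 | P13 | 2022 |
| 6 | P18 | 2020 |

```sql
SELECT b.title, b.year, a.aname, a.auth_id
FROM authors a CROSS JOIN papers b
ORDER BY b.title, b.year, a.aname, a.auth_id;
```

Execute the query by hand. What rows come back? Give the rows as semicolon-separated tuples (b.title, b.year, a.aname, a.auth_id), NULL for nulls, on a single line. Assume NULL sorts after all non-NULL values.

CROSS JOIN pairs every row of `authors` with every row of `papers`: 3 × 2 = 6 rows.
After projecting and ordering:
b.title | b.year | a.aname | a.auth_id
P13 | 2022 | Heidi | 8
P13 | 2022 | Sara | 3
P13 | 2022 | Yara | NULL
P18 | 2020 | Heidi | 8
P18 | 2020 | Sara | 3
P18 | 2020 | Yara | NULL

(P13, 2022, Heidi, 8); (P13, 2022, Sara, 3); (P13, 2022, Yara, NULL); (P18, 2020, Heidi, 8); (P18, 2020, Sara, 3); (P18, 2020, Yara, NULL)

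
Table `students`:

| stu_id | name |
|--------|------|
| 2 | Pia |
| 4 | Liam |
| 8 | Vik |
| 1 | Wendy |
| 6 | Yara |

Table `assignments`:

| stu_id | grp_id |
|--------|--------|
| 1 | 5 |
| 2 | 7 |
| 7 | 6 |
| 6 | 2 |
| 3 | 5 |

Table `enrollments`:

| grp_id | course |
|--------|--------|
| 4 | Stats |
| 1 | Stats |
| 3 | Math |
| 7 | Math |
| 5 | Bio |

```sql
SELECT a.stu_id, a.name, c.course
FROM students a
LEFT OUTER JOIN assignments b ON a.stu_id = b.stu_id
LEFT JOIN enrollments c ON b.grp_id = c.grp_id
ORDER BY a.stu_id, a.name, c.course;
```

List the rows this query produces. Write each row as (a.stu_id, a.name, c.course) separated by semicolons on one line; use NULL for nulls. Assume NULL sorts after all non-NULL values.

Step 1 — a LEFT JOIN b on stu_id → 5 row(s).
Then LEFT JOIN `enrollments c` on grp_id: each of those 5 rows is kept; rows whose b.grp_id has no match in c get NULL for c's columns.

(1, Wendy, Bio); (2, Pia, Math); (4, Liam, NULL); (6, Yara, NULL); (8, Vik, NULL)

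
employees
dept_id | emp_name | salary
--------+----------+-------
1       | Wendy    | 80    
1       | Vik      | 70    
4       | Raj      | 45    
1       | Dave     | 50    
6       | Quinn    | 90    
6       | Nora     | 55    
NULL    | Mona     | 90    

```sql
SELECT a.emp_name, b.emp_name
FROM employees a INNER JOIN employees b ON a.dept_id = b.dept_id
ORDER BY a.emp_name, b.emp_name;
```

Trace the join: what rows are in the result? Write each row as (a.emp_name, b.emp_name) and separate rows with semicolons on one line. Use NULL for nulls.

INNER JOIN keeps only pairs where the ON condition holds.
Matching on a.dept_id = b.dept_id. A NULL in a compared column never satisfies the condition.
Matched pairs: 14.

(Dave, Dave); (Dave, Vik); (Dave, Wendy); (Nora, Nora); (Nora, Quinn); (Quinn, Nora); (Quinn, Quinn); (Raj, Raj); (Vik, Dave); (Vik, Vik); (Vik, Wendy); (Wendy, Dave); (Wendy, Vik); (Wendy, Wendy)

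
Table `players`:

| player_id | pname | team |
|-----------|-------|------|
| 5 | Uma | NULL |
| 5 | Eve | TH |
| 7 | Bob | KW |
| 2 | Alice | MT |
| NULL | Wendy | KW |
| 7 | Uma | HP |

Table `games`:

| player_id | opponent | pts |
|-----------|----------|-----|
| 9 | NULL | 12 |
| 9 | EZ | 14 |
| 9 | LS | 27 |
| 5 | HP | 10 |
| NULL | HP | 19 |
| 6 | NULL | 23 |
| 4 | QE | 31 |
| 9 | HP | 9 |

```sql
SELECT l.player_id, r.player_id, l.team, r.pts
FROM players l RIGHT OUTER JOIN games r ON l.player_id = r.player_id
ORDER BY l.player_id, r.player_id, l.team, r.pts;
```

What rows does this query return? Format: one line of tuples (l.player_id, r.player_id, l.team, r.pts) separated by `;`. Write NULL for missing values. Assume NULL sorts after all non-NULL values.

(5, 5, TH, 10); (5, 5, NULL, 10); (NULL, 4, NULL, 31); (NULL, 6, NULL, 23); (NULL, 9, NULL, 9); (NULL, 9, NULL, 12); (NULL, 9, NULL, 14); (NULL, 9, NULL, 27); (NULL, NULL, NULL, 19)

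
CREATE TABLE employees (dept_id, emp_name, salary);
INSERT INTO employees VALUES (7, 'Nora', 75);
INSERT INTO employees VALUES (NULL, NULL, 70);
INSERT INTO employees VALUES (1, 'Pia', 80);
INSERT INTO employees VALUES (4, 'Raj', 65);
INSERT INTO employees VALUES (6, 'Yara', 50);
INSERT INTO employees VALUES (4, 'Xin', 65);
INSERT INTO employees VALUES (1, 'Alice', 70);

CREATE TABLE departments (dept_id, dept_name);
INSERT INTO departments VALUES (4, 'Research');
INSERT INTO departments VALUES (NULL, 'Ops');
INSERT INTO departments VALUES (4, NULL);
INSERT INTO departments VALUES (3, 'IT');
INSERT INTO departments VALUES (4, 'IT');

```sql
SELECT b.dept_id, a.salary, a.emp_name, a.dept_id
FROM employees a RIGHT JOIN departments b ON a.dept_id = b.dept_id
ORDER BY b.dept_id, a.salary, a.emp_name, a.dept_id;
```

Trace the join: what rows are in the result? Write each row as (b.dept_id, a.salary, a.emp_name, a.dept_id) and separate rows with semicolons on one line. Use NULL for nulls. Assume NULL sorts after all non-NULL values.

(3, NULL, NULL, NULL); (4, 65, Raj, 4); (4, 65, Raj, 4); (4, 65, Raj, 4); (4, 65, Xin, 4); (4, 65, Xin, 4); (4, 65, Xin, 4); (NULL, NULL, NULL, NULL)

RIGHT JOIN keeps every row from `departments`; unmatched rows get NULL for `employees`'s columns.
Matching on a.dept_id = b.dept_id. A NULL in a compared column never satisfies the condition.
- a row (dept_id=7): no match.
- a row (dept_id=NULL): no match.
- a row (dept_id=1): no match.
- a row (dept_id=4): matches 3 b row(s) → 3 output row(s).
- a row (dept_id=6): no match.
- a row (dept_id=4): matches 3 b row(s) → 3 output row(s).
- a row (dept_id=1): no match.
- 2 b row(s) had no a match → kept, a columns NULL.
After projecting and ordering:
b.dept_id | a.salary | a.emp_name | a.dept_id
3 | NULL | NULL | NULL
4 | 65 | Raj | 4
4 | 65 | Raj | 4
4 | 65 | Raj | 4
4 | 65 | Xin | 4
4 | 65 | Xin | 4
4 | 65 | Xin | 4
NULL | NULL | NULL | NULL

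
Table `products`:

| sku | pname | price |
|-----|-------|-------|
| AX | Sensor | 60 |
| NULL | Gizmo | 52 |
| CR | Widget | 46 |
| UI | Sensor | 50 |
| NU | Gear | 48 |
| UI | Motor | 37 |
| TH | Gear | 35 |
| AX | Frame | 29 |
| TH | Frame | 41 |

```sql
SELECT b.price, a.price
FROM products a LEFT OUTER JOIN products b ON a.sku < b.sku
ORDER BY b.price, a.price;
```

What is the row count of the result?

28

LEFT JOIN keeps every row from `products a`; unmatched rows get NULL for `products b`'s columns.
Matching on a.sku < b.sku. A NULL in a compared column never satisfies the condition.
Matched pairs: 25; unmatched a rows kept: 3.
Total: 25 matched + 3 padded = 28 rows.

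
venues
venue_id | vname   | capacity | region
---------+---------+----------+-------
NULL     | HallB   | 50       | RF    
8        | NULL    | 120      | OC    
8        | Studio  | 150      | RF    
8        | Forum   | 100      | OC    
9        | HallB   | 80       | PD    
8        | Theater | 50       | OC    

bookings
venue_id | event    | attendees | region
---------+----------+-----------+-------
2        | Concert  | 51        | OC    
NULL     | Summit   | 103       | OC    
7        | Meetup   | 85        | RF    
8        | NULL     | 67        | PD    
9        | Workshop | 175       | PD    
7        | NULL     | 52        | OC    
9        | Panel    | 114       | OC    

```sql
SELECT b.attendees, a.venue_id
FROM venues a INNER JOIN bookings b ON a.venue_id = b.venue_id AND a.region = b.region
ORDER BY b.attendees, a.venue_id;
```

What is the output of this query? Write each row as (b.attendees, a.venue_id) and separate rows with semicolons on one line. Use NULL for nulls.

(175, 9)

INNER JOIN keeps only pairs where the ON condition holds.
Matching on a.venue_id = b.venue_id AND a.region = b.region. A NULL in a compared column never satisfies the condition.
- a row (venue_id=NULL, region=RF): no match → dropped.
- a row (venue_id=8, region=OC): no match → dropped.
- a row (venue_id=8, region=RF): no match → dropped.
- a row (venue_id=8, region=OC): no match → dropped.
- a row (venue_id=9, region=PD): matches 1 b row(s) → 1 output row(s).
- a row (venue_id=8, region=OC): no match → dropped.
After projecting and ordering:
b.attendees | a.venue_id
175 | 9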